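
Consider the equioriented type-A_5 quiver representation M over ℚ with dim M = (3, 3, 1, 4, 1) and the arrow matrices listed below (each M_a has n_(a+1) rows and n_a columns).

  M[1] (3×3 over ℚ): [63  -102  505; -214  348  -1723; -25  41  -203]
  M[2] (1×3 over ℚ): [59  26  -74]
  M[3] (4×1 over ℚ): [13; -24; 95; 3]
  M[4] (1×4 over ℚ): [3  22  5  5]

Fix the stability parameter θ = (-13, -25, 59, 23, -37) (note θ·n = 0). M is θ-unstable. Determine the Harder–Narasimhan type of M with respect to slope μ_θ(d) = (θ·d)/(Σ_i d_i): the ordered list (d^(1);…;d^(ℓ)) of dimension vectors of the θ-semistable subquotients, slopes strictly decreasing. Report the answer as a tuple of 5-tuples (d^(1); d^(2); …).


Interval decomposition of M: I[1,2]^2, I[1,5], I[4,4]^3.
HN type (ℓ=3): μ^(1)=23; μ^(2)=15; μ^(3)=-19

((0, 0, 0, 3, 0); (0, 0, 1, 1, 1); (3, 3, 0, 0, 0))


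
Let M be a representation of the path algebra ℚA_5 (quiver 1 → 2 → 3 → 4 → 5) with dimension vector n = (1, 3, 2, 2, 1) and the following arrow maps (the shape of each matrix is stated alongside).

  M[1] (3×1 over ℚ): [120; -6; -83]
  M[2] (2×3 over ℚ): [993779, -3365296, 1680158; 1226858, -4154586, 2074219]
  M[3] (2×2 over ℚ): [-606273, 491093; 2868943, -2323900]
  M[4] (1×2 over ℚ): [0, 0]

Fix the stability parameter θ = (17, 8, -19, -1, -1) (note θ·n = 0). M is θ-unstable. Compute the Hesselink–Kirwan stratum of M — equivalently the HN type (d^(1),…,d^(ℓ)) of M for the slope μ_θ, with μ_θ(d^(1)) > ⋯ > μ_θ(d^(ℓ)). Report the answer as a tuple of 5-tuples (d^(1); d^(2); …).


Via rank(M_{q-1}∘⋯∘M_p): M ≅ I[1,4], I[2,2], I[2,4], I[5,5].
μ_θ-semistable layers: μ^(1)=8; μ^(2)=5/4; μ^(3)=-1; μ^(4)=-11/2

((0, 1, 0, 0, 0); (1, 1, 1, 1, 0); (0, 0, 0, 1, 1); (0, 1, 1, 0, 0))


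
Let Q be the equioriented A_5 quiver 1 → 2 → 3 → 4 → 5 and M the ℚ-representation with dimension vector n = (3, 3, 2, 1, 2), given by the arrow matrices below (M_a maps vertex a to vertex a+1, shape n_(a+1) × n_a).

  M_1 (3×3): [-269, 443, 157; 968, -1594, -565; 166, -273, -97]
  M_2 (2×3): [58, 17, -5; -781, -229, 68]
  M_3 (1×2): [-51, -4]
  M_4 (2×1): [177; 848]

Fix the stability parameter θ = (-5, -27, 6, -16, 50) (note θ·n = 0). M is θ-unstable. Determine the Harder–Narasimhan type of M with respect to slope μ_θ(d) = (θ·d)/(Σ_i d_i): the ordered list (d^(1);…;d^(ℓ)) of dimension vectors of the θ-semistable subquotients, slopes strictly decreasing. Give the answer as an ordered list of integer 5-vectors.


Interval decomposition of M: I[1,2], I[1,3], I[1,5], I[5,5].
HN type (ℓ=4): μ^(1)=50; μ^(2)=6; μ^(3)=-5; μ^(4)=-16

((0, 0, 0, 0, 2); (0, 0, 1, 0, 0); (0, 0, 1, 1, 0); (3, 3, 0, 0, 0))


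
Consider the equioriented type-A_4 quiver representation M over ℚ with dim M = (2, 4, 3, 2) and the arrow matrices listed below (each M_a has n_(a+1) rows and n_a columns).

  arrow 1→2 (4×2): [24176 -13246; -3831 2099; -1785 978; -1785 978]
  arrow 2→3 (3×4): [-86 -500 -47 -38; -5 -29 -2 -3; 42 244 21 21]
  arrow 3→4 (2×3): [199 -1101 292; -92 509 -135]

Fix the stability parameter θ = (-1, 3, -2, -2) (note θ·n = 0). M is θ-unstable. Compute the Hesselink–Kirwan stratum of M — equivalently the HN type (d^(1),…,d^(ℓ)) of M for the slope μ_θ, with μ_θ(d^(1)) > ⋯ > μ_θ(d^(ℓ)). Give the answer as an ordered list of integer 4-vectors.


Via rank(M_{q-1}∘⋯∘M_p): M ≅ I[1,4]^2, I[2,2], I[2,3].
μ_θ-semistable layers: μ^(1)=3; μ^(2)=1/2; μ^(3)=-1/3; μ^(4)=-1

((0, 1, 0, 0); (0, 1, 1, 0); (0, 2, 2, 2); (2, 0, 0, 0))


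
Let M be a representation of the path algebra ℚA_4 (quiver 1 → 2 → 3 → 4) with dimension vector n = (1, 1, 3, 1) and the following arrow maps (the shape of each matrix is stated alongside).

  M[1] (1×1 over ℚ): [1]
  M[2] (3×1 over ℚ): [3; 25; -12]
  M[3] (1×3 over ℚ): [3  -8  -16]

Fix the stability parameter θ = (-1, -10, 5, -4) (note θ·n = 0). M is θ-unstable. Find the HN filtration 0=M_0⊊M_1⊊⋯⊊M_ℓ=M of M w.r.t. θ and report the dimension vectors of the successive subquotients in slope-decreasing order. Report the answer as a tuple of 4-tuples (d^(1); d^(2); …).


Via rank(M_{q-1}∘⋯∘M_p): M ≅ I[1,4], I[3,3]^2.
μ_θ-semistable layers: μ^(1)=5; μ^(2)=1/2; μ^(3)=-11/2

((0, 0, 2, 0); (0, 0, 1, 1); (1, 1, 0, 0))


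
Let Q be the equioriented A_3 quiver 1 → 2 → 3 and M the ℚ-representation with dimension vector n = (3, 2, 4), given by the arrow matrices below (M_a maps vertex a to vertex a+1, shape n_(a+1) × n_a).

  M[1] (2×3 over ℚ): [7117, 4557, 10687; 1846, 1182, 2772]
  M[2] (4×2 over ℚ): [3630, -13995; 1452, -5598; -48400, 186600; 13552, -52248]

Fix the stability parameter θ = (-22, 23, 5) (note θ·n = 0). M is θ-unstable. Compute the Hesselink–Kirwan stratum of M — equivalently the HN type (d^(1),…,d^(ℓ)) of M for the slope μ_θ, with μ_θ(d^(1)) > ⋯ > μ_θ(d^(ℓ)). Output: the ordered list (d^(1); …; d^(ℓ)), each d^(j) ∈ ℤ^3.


Barcode: M ≅ I[1,1], I[1,2], I[1,3], I[3,3]^3. HN layers by μ_θ (4 steps, strictly decreasing):
  μ^(1)=23; μ^(2)=14; μ^(3)=5; μ^(4)=-22

((0, 1, 0); (0, 1, 1); (0, 0, 3); (3, 0, 0))


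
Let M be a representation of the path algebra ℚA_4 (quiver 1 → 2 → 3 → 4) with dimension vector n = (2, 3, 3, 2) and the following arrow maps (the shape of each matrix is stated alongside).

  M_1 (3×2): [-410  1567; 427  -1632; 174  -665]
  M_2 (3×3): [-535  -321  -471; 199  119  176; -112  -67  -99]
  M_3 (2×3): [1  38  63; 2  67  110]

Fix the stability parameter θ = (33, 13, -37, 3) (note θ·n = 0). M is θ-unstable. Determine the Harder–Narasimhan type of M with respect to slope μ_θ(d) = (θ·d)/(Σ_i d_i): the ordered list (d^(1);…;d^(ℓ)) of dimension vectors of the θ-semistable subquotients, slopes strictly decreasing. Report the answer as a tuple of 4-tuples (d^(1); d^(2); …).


Interval decomposition of M: I[1,4]^2, I[2,3].
HN type (ℓ=2): μ^(1)=3; μ^(2)=-12

((2, 2, 2, 2); (0, 1, 1, 0))


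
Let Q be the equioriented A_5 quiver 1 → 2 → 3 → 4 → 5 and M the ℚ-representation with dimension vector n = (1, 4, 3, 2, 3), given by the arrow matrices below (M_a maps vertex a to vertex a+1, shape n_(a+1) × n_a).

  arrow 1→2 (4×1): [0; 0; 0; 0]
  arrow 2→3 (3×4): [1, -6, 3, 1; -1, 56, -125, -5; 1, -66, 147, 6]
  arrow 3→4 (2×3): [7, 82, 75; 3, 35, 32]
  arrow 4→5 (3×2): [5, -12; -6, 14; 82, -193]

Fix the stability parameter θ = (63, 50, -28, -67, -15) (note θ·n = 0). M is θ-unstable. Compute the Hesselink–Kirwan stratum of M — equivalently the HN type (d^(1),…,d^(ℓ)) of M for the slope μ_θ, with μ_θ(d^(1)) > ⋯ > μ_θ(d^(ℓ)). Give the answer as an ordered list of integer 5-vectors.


Via rank(M_{q-1}∘⋯∘M_p): M ≅ I[1,1], I[2,2], I[2,3], I[2,5]^2, I[5,5].
μ_θ-semistable layers: μ^(1)=63; μ^(2)=50; μ^(3)=11; μ^(4)=-15

((1, 0, 0, 0, 0); (0, 1, 0, 0, 0); (0, 1, 1, 0, 0); (0, 2, 2, 2, 3))


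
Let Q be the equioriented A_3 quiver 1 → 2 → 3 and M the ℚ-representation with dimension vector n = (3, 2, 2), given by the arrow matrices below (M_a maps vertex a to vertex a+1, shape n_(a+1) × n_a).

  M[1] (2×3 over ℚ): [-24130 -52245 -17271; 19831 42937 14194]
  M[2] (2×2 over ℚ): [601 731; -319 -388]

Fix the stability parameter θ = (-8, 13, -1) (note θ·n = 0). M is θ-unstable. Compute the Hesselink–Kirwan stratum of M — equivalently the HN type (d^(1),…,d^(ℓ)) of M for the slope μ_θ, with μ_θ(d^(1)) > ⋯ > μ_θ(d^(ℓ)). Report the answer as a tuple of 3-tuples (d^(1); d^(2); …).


Via rank(M_{q-1}∘⋯∘M_p): M ≅ I[1,1], I[1,3]^2.
μ_θ-semistable layers: μ^(1)=6; μ^(2)=-8

((0, 2, 2); (3, 0, 0))


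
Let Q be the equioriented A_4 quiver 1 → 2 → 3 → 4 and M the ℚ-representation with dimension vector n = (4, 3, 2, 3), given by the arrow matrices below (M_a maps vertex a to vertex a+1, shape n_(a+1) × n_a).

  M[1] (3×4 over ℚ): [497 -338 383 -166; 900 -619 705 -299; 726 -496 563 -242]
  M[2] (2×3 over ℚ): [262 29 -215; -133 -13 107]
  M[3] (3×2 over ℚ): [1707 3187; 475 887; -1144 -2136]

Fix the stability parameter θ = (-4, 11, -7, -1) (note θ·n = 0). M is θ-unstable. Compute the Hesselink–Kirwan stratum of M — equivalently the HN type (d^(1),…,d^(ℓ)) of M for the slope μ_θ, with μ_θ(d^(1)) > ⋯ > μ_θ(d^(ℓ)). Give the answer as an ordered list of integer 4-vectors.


Interval decomposition of M: I[1,1], I[1,2], I[1,4]^2, I[4,4].
HN type (ℓ=4): μ^(1)=11; μ^(2)=1; μ^(3)=-1; μ^(4)=-4

((0, 1, 0, 0); (0, 2, 2, 2); (0, 0, 0, 1); (4, 0, 0, 0))


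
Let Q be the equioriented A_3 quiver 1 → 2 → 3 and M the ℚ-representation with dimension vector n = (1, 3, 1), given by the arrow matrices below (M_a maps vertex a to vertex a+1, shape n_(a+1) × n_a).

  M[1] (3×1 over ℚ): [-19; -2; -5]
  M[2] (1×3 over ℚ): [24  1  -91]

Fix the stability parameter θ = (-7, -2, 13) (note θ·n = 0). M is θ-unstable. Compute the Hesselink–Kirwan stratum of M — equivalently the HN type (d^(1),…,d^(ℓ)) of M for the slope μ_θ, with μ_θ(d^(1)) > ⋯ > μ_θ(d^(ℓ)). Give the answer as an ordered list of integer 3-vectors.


Via rank(M_{q-1}∘⋯∘M_p): M ≅ I[1,3], I[2,2]^2.
μ_θ-semistable layers: μ^(1)=13; μ^(2)=-2; μ^(3)=-7

((0, 0, 1); (0, 3, 0); (1, 0, 0))


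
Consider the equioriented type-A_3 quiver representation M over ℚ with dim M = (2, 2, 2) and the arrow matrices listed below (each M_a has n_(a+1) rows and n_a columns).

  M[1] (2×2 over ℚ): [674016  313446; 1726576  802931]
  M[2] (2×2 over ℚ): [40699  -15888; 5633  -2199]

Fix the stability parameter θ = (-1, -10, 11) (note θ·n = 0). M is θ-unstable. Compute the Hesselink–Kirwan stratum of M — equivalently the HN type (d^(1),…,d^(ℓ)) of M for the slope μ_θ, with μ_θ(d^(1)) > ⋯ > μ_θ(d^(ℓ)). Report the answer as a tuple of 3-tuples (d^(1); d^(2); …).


Barcode: M ≅ I[1,1], I[1,3], I[2,3]. HN layers by μ_θ (4 steps, strictly decreasing):
  μ^(1)=11; μ^(2)=-1; μ^(3)=-11/2; μ^(4)=-10

((0, 0, 2); (1, 0, 0); (1, 1, 0); (0, 1, 0))


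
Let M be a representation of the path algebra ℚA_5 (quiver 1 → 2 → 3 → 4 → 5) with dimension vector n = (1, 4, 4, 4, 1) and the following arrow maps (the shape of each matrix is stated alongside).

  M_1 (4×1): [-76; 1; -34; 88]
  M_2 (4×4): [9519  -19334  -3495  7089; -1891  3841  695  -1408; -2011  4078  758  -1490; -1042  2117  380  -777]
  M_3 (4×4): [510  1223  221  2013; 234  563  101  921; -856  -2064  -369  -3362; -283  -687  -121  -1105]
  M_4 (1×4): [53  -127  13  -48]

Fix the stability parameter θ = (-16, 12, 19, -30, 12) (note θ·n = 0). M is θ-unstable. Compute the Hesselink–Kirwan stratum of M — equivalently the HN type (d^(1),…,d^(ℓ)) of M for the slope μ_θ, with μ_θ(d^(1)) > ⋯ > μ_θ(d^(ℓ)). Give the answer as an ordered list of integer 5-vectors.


Interval decomposition of M: I[1,3], I[2,2], I[2,4], I[2,5], I[3,4], I[4,4].
HN type (ℓ=6): μ^(1)=19; μ^(2)=12; μ^(3)=1/3; μ^(4)=-11/2; μ^(5)=-16; μ^(6)=-30

((0, 0, 1, 0, 0); (0, 2, 0, 0, 1); (0, 2, 2, 2, 0); (0, 0, 1, 1, 0); (1, 0, 0, 0, 0); (0, 0, 0, 1, 0))


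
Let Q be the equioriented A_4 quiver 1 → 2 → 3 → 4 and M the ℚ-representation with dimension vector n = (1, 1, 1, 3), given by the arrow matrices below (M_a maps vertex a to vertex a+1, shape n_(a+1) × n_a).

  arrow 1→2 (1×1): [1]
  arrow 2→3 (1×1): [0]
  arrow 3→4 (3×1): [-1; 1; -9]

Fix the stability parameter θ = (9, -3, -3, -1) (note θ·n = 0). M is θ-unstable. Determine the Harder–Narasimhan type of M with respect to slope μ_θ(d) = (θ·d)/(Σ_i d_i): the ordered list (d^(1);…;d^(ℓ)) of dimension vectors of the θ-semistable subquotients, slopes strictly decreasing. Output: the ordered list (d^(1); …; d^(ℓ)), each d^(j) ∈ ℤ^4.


Via rank(M_{q-1}∘⋯∘M_p): M ≅ I[1,2], I[3,4], I[4,4]^2.
μ_θ-semistable layers: μ^(1)=3; μ^(2)=-1; μ^(3)=-3

((1, 1, 0, 0); (0, 0, 0, 3); (0, 0, 1, 0))


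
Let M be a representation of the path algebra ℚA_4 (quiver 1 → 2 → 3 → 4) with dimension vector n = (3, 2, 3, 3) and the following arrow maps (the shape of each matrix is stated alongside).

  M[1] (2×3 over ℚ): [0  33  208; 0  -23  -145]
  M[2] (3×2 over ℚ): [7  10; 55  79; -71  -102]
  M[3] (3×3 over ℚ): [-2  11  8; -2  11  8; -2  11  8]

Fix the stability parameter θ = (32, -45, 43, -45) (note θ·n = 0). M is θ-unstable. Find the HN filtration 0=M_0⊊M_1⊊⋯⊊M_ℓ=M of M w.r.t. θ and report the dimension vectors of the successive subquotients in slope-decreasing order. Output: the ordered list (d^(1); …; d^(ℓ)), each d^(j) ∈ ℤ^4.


Interval decomposition of M: I[1,1], I[1,3], I[1,4], I[3,3], I[4,4]^2.
HN type (ℓ=5): μ^(1)=43; μ^(2)=32; μ^(3)=-1; μ^(4)=-13/2; μ^(5)=-45

((0, 0, 2, 0); (1, 0, 0, 0); (0, 0, 1, 1); (2, 2, 0, 0); (0, 0, 0, 2))


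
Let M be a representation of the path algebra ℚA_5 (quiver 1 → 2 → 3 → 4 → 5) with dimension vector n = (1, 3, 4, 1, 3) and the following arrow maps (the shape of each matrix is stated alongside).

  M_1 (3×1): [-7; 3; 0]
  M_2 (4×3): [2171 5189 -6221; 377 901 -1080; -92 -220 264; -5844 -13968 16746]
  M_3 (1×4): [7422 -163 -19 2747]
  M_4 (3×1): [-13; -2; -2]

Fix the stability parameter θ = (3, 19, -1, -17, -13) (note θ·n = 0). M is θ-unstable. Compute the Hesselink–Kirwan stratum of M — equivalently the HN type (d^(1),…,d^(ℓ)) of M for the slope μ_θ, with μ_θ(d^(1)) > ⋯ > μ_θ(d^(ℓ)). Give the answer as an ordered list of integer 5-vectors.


Interval decomposition of M: I[1,3], I[2,2], I[2,5], I[3,3]^2, I[5,5]^2.
HN type (ℓ=6): μ^(1)=19; μ^(2)=9; μ^(3)=3; μ^(4)=-1; μ^(5)=-3; μ^(6)=-13

((0, 1, 0, 0, 0); (0, 1, 1, 0, 0); (1, 0, 0, 0, 0); (0, 0, 2, 0, 0); (0, 1, 1, 1, 1); (0, 0, 0, 0, 2))


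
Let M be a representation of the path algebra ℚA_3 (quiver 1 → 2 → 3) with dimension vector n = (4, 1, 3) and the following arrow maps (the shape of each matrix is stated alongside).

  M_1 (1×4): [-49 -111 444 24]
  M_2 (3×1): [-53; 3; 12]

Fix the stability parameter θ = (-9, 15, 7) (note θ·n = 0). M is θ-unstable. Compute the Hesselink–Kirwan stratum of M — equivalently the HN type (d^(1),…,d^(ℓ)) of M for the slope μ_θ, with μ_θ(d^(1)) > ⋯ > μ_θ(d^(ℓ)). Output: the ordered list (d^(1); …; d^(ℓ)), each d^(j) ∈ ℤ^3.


Interval decomposition of M: I[1,1]^3, I[1,3], I[3,3]^2.
HN type (ℓ=3): μ^(1)=11; μ^(2)=7; μ^(3)=-9

((0, 1, 1); (0, 0, 2); (4, 0, 0))


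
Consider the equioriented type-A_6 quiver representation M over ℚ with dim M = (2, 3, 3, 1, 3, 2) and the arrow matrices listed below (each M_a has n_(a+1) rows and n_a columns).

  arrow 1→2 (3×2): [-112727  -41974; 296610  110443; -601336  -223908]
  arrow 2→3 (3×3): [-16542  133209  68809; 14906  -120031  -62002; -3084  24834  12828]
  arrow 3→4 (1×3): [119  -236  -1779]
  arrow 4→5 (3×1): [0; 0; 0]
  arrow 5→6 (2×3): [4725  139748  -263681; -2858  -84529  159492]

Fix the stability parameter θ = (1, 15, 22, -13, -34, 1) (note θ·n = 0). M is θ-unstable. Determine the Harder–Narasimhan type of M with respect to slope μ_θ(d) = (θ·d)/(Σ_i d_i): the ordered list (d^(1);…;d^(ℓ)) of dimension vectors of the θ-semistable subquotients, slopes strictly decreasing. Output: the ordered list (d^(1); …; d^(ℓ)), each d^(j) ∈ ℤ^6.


Via rank(M_{q-1}∘⋯∘M_p): M ≅ I[1,2], I[1,4], I[2,3], I[3,3], I[5,5], I[5,6]^2.
μ_θ-semistable layers: μ^(1)=22; μ^(2)=15; μ^(3)=8; μ^(4)=1; μ^(5)=-34

((0, 0, 2, 0, 0, 0); (0, 2, 0, 0, 0, 0); (0, 1, 1, 1, 0, 0); (2, 0, 0, 0, 0, 2); (0, 0, 0, 0, 3, 0))


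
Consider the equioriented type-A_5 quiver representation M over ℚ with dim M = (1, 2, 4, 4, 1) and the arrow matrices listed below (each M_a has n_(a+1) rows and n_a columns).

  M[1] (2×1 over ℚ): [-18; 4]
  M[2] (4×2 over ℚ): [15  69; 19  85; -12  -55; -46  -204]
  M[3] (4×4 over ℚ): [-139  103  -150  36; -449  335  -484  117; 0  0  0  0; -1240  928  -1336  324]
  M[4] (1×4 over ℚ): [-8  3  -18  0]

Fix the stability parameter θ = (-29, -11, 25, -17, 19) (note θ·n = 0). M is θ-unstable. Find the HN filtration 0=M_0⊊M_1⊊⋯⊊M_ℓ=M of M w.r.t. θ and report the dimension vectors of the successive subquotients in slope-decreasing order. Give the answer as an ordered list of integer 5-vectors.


Interval decomposition of M: I[1,5], I[2,4], I[3,3]^2, I[4,4]^2.
HN type (ℓ=6): μ^(1)=25; μ^(2)=19; μ^(3)=4; μ^(4)=-11; μ^(5)=-17; μ^(6)=-29

((0, 0, 2, 0, 0); (0, 0, 0, 0, 1); (0, 0, 2, 2, 0); (0, 2, 0, 0, 0); (0, 0, 0, 2, 0); (1, 0, 0, 0, 0))


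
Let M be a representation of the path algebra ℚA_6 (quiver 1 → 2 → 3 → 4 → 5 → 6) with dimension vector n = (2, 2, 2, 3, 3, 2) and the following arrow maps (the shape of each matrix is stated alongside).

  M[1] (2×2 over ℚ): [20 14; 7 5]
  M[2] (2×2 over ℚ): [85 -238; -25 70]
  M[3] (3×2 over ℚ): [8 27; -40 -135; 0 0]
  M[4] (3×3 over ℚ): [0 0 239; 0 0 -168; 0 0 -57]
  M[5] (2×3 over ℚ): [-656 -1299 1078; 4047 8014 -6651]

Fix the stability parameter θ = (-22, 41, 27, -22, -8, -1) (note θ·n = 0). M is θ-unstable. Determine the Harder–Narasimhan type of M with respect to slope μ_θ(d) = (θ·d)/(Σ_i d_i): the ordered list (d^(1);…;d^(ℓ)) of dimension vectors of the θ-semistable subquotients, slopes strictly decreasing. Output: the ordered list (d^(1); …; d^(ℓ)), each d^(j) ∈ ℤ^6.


Via rank(M_{q-1}∘⋯∘M_p): M ≅ I[1,2], I[1,4], I[3,3], I[4,4], I[4,6], I[5,5], I[5,6].
μ_θ-semistable layers: μ^(1)=41; μ^(2)=27; μ^(3)=46/3; μ^(4)=-1; μ^(5)=-8; μ^(6)=-22

((0, 1, 0, 0, 0, 0); (0, 0, 1, 0, 0, 0); (0, 1, 1, 1, 0, 0); (0, 0, 0, 0, 0, 2); (0, 0, 0, 0, 3, 0); (2, 0, 0, 2, 0, 0))


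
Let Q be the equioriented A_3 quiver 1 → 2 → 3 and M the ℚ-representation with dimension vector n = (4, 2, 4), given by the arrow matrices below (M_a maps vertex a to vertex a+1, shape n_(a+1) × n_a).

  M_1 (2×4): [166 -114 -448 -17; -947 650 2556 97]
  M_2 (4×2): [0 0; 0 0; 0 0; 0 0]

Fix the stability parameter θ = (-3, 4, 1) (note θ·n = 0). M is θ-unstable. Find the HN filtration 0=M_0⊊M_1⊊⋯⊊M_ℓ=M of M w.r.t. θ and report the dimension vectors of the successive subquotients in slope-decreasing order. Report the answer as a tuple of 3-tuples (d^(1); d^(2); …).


Barcode: M ≅ I[1,1]^2, I[1,2]^2, I[3,3]^4. HN layers by μ_θ (3 steps, strictly decreasing):
  μ^(1)=4; μ^(2)=1; μ^(3)=-3

((0, 2, 0); (0, 0, 4); (4, 0, 0))


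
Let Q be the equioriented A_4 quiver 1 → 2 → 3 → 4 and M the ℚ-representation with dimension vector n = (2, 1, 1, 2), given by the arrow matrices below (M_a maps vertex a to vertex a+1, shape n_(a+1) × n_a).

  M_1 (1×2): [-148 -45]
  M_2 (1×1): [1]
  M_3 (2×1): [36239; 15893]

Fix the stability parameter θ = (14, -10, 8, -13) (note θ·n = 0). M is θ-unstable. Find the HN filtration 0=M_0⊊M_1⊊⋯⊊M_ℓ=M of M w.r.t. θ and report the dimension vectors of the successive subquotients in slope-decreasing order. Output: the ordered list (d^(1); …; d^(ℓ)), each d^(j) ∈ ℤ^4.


Barcode: M ≅ I[1,1], I[1,4], I[4,4]. HN layers by μ_θ (3 steps, strictly decreasing):
  μ^(1)=14; μ^(2)=-1/4; μ^(3)=-13

((1, 0, 0, 0); (1, 1, 1, 1); (0, 0, 0, 1))


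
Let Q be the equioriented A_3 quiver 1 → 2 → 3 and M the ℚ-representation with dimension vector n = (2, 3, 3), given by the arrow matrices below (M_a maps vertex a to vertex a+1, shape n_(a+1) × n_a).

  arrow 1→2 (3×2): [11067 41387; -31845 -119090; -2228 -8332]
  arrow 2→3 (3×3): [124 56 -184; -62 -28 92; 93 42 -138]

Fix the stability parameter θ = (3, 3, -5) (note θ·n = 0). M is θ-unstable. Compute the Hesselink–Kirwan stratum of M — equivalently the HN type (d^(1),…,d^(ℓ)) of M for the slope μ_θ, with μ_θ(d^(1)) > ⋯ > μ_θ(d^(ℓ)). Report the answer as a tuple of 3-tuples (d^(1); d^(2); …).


Via rank(M_{q-1}∘⋯∘M_p): M ≅ I[1,2], I[1,3], I[2,2], I[3,3]^2.
μ_θ-semistable layers: μ^(1)=3; μ^(2)=1/3; μ^(3)=-5

((1, 2, 0); (1, 1, 1); (0, 0, 2))


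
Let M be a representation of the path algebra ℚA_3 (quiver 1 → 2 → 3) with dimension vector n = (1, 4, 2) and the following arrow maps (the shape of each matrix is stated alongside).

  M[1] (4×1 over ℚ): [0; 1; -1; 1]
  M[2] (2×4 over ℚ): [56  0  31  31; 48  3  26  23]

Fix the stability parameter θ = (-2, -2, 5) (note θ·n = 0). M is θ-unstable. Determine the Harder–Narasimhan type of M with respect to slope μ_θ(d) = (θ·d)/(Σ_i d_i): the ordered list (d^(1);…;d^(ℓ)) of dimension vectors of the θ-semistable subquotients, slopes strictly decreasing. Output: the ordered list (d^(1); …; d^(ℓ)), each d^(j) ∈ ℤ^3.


Barcode: M ≅ I[1,2], I[2,2], I[2,3]^2. HN layers by μ_θ (2 steps, strictly decreasing):
  μ^(1)=5; μ^(2)=-2

((0, 0, 2); (1, 4, 0))


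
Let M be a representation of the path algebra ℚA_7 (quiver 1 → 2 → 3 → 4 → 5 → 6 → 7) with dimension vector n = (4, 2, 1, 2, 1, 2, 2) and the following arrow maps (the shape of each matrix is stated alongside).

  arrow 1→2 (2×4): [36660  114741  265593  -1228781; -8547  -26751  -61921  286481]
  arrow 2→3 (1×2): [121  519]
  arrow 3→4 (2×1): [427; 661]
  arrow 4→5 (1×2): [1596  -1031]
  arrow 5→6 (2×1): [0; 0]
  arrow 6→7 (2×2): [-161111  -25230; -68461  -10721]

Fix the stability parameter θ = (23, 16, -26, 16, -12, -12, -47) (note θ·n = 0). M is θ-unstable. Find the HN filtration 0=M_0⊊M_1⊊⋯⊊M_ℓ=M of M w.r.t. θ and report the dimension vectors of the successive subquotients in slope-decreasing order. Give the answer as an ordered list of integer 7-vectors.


Via rank(M_{q-1}∘⋯∘M_p): M ≅ I[1,1]^2, I[1,2], I[1,5], I[4,4], I[6,7]^2.
μ_θ-semistable layers: μ^(1)=23; μ^(2)=39/2; μ^(3)=16; μ^(4)=17/5; μ^(5)=-59/2

((2, 0, 0, 0, 0, 0, 0); (1, 1, 0, 0, 0, 0, 0); (0, 0, 0, 1, 0, 0, 0); (1, 1, 1, 1, 1, 0, 0); (0, 0, 0, 0, 0, 2, 2))


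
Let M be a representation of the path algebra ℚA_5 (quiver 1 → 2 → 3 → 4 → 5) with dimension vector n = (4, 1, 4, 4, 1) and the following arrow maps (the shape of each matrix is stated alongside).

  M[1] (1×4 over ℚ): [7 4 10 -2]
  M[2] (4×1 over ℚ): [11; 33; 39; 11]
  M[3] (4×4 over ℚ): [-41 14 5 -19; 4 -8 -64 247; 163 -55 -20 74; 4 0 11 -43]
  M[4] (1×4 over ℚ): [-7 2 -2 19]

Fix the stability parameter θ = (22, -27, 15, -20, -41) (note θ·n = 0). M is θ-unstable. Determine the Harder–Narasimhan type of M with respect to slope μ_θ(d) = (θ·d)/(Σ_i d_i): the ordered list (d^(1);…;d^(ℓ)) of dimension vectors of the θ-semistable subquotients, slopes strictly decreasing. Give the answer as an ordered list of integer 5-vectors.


Barcode: M ≅ I[1,1]^3, I[1,5], I[3,4]^3. HN layers by μ_θ (3 steps, strictly decreasing):
  μ^(1)=22; μ^(2)=-5/2; μ^(3)=-51/5

((3, 0, 0, 0, 0); (0, 0, 3, 3, 0); (1, 1, 1, 1, 1))


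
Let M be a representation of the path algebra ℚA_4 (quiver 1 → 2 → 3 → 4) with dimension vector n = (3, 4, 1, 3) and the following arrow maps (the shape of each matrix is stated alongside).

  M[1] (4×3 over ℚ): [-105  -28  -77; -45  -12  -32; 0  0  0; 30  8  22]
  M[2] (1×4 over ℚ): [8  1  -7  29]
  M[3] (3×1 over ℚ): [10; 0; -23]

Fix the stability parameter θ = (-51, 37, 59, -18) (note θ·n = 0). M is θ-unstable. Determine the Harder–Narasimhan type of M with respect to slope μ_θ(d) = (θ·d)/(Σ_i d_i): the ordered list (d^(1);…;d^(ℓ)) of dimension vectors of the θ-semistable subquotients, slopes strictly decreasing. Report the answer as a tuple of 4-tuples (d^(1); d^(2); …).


Barcode: M ≅ I[1,1], I[1,2], I[1,4], I[2,2]^2, I[4,4]^2. HN layers by μ_θ (4 steps, strictly decreasing):
  μ^(1)=37; μ^(2)=26; μ^(3)=-18; μ^(4)=-51

((0, 3, 0, 0); (0, 1, 1, 1); (0, 0, 0, 2); (3, 0, 0, 0))


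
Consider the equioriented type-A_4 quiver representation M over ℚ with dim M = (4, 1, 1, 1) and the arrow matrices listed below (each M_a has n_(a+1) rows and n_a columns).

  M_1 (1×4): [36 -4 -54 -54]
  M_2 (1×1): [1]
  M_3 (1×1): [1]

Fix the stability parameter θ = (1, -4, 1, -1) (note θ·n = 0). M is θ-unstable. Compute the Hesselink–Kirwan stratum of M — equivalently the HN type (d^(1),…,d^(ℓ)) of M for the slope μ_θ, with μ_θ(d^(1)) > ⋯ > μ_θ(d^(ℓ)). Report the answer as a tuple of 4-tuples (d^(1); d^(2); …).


Interval decomposition of M: I[1,1]^3, I[1,4].
HN type (ℓ=3): μ^(1)=1; μ^(2)=0; μ^(3)=-3/2

((3, 0, 0, 0); (0, 0, 1, 1); (1, 1, 0, 0))


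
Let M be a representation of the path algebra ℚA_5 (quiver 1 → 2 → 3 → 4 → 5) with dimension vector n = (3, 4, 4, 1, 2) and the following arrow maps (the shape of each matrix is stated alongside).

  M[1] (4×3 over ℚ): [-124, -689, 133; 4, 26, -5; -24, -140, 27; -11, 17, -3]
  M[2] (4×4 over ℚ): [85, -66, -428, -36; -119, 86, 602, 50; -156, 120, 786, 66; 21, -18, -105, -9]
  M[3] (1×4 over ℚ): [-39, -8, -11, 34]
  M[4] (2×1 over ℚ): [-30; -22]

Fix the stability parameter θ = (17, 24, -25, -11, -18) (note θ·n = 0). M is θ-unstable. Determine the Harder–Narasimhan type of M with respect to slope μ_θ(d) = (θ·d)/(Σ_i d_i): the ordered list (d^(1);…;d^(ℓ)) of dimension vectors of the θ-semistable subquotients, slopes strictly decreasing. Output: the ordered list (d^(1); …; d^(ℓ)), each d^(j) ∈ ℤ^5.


Barcode: M ≅ I[1,2], I[1,3], I[1,5], I[2,2], I[3,3]^2, I[5,5]. HN layers by μ_θ (6 steps, strictly decreasing):
  μ^(1)=24; μ^(2)=17; μ^(3)=16/3; μ^(4)=-13/5; μ^(5)=-18; μ^(6)=-25

((0, 2, 0, 0, 0); (1, 0, 0, 0, 0); (1, 1, 1, 0, 0); (1, 1, 1, 1, 1); (0, 0, 0, 0, 1); (0, 0, 2, 0, 0))


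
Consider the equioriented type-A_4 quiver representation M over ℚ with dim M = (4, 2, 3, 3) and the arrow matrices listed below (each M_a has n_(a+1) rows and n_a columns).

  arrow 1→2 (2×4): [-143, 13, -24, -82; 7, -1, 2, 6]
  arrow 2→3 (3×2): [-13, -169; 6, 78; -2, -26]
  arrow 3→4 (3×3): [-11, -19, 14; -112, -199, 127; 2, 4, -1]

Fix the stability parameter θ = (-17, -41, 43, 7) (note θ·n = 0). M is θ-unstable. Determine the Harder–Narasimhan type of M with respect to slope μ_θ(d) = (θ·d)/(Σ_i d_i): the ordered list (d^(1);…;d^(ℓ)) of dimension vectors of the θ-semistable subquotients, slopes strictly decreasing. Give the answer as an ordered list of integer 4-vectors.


Interval decomposition of M: I[1,1]^2, I[1,2], I[1,4], I[3,4]^2.
HN type (ℓ=3): μ^(1)=25; μ^(2)=-17; μ^(3)=-29

((0, 0, 3, 3); (2, 0, 0, 0); (2, 2, 0, 0))


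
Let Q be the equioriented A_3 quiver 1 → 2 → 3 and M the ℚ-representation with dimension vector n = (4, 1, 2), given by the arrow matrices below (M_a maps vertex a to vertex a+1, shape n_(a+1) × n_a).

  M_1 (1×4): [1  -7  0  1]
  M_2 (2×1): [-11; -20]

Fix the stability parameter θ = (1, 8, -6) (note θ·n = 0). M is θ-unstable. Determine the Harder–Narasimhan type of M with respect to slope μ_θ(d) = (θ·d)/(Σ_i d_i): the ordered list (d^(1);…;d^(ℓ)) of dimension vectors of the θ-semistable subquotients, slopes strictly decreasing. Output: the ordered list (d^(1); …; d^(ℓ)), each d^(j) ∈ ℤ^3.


Barcode: M ≅ I[1,1]^3, I[1,3], I[3,3]. HN layers by μ_θ (2 steps, strictly decreasing):
  μ^(1)=1; μ^(2)=-6

((4, 1, 1); (0, 0, 1))


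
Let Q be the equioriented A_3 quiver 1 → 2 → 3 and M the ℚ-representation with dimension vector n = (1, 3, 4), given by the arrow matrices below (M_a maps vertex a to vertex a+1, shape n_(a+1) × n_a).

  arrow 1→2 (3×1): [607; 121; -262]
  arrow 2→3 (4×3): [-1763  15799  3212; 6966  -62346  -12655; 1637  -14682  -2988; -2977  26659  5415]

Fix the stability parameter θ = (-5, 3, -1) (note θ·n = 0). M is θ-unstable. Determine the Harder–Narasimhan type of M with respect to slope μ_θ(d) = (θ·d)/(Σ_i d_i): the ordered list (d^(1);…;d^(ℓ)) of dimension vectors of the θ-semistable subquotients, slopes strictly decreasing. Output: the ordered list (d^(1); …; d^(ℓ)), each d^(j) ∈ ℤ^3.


Interval decomposition of M: I[1,3], I[2,3]^2, I[3,3].
HN type (ℓ=3): μ^(1)=1; μ^(2)=-1; μ^(3)=-5

((0, 3, 3); (0, 0, 1); (1, 0, 0))


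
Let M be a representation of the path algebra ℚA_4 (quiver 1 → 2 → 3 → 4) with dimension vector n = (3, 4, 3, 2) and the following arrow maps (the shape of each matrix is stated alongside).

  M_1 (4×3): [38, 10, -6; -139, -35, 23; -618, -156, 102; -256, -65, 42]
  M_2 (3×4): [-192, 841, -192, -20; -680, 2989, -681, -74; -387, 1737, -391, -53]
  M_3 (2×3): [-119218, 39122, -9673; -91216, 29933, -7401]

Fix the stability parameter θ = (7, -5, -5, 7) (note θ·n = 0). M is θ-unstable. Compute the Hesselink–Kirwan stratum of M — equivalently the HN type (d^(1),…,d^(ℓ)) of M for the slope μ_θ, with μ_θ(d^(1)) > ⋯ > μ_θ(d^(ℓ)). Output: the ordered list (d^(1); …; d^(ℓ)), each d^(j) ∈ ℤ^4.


Via rank(M_{q-1}∘⋯∘M_p): M ≅ I[1,1], I[1,4]^2, I[2,2], I[2,3].
μ_θ-semistable layers: μ^(1)=7; μ^(2)=-1; μ^(3)=-5

((1, 0, 0, 2); (2, 2, 2, 0); (0, 2, 1, 0))


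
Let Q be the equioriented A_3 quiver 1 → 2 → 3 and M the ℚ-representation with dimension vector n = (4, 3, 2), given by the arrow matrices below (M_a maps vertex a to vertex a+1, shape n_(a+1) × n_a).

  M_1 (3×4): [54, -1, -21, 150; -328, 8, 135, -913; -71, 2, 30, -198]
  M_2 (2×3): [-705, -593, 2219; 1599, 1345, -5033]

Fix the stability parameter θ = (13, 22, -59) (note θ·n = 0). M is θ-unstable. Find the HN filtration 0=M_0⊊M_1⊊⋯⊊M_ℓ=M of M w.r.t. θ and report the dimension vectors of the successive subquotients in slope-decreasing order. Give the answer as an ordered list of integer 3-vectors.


Barcode: M ≅ I[1,1], I[1,2], I[1,3]^2. HN layers by μ_θ (3 steps, strictly decreasing):
  μ^(1)=22; μ^(2)=13; μ^(3)=-8

((0, 1, 0); (2, 0, 0); (2, 2, 2))


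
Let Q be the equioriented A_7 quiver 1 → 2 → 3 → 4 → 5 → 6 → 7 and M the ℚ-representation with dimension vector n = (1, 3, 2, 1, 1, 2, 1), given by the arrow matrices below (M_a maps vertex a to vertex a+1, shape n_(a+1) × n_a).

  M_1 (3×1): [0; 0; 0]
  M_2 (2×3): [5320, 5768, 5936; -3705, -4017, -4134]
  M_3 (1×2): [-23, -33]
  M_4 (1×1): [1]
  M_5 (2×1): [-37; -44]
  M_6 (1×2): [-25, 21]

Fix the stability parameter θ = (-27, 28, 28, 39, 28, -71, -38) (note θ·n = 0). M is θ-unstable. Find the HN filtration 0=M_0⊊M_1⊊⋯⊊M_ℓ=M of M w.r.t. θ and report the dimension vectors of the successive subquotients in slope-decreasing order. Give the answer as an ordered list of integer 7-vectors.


Via rank(M_{q-1}∘⋯∘M_p): M ≅ I[1,1], I[2,2]^2, I[2,7], I[3,3], I[6,6].
μ_θ-semistable layers: μ^(1)=28; μ^(2)=7/3; μ^(3)=-27; μ^(4)=-71

((0, 2, 1, 0, 0, 0, 0); (0, 1, 1, 1, 1, 1, 1); (1, 0, 0, 0, 0, 0, 0); (0, 0, 0, 0, 0, 1, 0))


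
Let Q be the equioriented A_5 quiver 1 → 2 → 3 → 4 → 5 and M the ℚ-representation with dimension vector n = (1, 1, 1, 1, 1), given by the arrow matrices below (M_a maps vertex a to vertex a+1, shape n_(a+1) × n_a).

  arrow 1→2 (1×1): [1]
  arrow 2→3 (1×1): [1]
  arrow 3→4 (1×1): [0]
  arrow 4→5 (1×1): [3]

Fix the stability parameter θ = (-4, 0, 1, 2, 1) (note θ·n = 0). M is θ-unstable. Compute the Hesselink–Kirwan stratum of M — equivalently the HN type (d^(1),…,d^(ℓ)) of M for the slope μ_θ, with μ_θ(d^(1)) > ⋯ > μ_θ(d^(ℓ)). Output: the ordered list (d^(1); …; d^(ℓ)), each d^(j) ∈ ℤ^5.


Via rank(M_{q-1}∘⋯∘M_p): M ≅ I[1,3], I[4,5].
μ_θ-semistable layers: μ^(1)=3/2; μ^(2)=1; μ^(3)=0; μ^(4)=-4

((0, 0, 0, 1, 1); (0, 0, 1, 0, 0); (0, 1, 0, 0, 0); (1, 0, 0, 0, 0))


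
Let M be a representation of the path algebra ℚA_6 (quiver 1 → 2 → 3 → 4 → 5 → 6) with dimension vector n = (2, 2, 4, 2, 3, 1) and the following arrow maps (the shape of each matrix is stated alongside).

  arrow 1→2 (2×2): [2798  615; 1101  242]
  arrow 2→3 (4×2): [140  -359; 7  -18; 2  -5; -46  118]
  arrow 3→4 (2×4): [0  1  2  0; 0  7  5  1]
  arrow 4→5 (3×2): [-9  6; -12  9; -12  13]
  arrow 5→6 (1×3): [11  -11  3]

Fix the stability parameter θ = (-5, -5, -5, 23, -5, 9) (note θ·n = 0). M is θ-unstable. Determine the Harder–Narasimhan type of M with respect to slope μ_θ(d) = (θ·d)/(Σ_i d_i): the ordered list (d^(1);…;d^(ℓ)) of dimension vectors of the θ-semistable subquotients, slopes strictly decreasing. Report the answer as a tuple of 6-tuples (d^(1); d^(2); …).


Interval decomposition of M: I[1,5], I[1,6], I[3,3]^2, I[5,5].
HN type (ℓ=2): μ^(1)=9; μ^(2)=-5

((0, 0, 0, 2, 2, 1); (2, 2, 4, 0, 1, 0))


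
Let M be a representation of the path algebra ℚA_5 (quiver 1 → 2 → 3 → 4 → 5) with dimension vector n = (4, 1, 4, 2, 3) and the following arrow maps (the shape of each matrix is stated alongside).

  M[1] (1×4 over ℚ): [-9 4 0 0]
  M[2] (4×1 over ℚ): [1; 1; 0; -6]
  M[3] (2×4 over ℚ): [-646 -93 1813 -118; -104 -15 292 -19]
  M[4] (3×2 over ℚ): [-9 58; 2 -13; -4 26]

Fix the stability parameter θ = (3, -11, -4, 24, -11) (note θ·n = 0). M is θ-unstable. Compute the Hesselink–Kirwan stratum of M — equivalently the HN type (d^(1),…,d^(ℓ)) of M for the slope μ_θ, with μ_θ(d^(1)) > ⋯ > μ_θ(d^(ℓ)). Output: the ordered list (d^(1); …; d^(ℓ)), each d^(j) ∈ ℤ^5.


Via rank(M_{q-1}∘⋯∘M_p): M ≅ I[1,1]^3, I[1,5], I[3,3]^2, I[3,5], I[5,5].
μ_θ-semistable layers: μ^(1)=13/2; μ^(2)=3; μ^(3)=-4; μ^(4)=-11

((0, 0, 0, 2, 2); (3, 0, 0, 0, 0); (1, 1, 4, 0, 0); (0, 0, 0, 0, 1))


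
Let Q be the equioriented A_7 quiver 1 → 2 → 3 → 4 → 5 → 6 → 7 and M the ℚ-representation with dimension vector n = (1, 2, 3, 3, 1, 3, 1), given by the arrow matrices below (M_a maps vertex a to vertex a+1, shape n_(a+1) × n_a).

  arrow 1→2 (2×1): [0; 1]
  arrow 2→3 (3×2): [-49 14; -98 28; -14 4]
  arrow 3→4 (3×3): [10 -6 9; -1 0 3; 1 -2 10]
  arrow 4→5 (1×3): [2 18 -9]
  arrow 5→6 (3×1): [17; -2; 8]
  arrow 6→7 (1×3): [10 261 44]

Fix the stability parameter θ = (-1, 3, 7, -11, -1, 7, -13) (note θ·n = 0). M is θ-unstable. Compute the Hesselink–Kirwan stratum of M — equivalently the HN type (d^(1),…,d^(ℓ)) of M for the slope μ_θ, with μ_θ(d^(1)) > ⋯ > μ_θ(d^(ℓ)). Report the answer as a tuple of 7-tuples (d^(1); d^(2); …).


Interval decomposition of M: I[1,6], I[2,2], I[3,3], I[3,4], I[4,4], I[6,6], I[6,7].
HN type (ℓ=7): μ^(1)=7; μ^(2)=3; μ^(3)=-1/2; μ^(4)=-1; μ^(5)=-2; μ^(6)=-3; μ^(7)=-11

((0, 0, 1, 0, 0, 2, 0); (0, 1, 0, 0, 0, 0, 0); (0, 1, 1, 1, 1, 0, 0); (1, 0, 0, 0, 0, 0, 0); (0, 0, 1, 1, 0, 0, 0); (0, 0, 0, 0, 0, 1, 1); (0, 0, 0, 1, 0, 0, 0))


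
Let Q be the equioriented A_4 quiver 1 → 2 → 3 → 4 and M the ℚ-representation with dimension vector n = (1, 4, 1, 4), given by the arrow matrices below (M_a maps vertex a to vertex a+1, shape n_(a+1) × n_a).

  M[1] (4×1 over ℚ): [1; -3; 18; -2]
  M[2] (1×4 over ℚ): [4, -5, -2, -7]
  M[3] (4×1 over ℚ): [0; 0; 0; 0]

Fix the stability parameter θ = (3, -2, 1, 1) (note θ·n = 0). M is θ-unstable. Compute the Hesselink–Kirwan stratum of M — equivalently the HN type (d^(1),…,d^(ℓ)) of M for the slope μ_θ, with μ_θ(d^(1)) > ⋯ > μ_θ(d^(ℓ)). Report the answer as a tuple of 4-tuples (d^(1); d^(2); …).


Via rank(M_{q-1}∘⋯∘M_p): M ≅ I[1,3], I[2,2]^3, I[4,4]^4.
μ_θ-semistable layers: μ^(1)=1; μ^(2)=1/2; μ^(3)=-2

((0, 0, 1, 4); (1, 1, 0, 0); (0, 3, 0, 0))


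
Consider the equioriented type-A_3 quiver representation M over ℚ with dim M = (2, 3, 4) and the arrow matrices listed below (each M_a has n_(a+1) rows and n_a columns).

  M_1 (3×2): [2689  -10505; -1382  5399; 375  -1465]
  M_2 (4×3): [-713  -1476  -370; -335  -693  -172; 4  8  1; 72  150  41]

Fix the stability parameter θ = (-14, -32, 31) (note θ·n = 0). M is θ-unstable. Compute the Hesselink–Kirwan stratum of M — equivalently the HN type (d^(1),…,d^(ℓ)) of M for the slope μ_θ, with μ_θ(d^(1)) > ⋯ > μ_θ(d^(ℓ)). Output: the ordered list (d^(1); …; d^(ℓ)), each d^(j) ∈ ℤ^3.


Interval decomposition of M: I[1,3]^2, I[2,3], I[3,3].
HN type (ℓ=3): μ^(1)=31; μ^(2)=-23; μ^(3)=-32

((0, 0, 4); (2, 2, 0); (0, 1, 0))


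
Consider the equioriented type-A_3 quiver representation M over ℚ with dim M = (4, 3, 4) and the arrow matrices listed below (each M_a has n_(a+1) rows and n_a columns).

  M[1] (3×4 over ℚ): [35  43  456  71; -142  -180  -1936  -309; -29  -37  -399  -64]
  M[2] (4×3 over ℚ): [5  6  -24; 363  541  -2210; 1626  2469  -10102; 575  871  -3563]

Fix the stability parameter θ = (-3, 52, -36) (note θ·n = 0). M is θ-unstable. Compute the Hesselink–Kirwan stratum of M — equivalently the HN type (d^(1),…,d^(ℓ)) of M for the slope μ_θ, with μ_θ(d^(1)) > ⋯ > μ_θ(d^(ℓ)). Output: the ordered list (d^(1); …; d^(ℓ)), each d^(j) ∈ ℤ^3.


Via rank(M_{q-1}∘⋯∘M_p): M ≅ I[1,1], I[1,3]^3, I[3,3].
μ_θ-semistable layers: μ^(1)=8; μ^(2)=-3; μ^(3)=-36

((0, 3, 3); (4, 0, 0); (0, 0, 1))


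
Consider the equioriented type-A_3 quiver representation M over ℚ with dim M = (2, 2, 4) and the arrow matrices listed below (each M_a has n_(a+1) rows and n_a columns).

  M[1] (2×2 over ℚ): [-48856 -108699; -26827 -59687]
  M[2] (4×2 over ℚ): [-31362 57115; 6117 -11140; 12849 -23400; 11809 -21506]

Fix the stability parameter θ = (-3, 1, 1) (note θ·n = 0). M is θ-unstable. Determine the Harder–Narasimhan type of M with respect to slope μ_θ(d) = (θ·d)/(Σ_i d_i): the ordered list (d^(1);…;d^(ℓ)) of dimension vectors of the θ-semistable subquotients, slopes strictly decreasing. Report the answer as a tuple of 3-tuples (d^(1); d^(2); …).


Interval decomposition of M: I[1,3]^2, I[3,3]^2.
HN type (ℓ=2): μ^(1)=1; μ^(2)=-3

((0, 2, 4); (2, 0, 0))


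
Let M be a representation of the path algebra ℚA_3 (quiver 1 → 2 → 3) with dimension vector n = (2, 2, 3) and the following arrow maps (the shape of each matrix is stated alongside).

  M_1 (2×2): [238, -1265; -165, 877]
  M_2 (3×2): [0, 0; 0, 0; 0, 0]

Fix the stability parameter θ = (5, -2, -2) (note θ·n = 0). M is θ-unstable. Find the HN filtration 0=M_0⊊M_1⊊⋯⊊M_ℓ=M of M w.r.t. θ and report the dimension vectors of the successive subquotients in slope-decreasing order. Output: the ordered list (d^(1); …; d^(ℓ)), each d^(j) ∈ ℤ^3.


Via rank(M_{q-1}∘⋯∘M_p): M ≅ I[1,2]^2, I[3,3]^3.
μ_θ-semistable layers: μ^(1)=3/2; μ^(2)=-2

((2, 2, 0); (0, 0, 3))


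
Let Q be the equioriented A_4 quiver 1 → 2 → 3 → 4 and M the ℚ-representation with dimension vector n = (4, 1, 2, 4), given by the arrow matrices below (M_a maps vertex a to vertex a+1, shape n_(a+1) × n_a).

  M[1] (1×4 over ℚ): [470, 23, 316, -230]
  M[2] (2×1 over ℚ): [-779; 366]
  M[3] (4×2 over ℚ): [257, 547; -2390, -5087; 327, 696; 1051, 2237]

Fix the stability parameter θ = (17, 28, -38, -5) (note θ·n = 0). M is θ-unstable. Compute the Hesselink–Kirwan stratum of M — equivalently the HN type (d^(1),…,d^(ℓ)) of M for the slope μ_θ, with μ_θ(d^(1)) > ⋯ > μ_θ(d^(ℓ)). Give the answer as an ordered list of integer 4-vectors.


Barcode: M ≅ I[1,1]^3, I[1,4], I[3,4], I[4,4]^2. HN layers by μ_θ (4 steps, strictly decreasing):
  μ^(1)=17; μ^(2)=1/2; μ^(3)=-5; μ^(4)=-38

((3, 0, 0, 0); (1, 1, 1, 1); (0, 0, 0, 3); (0, 0, 1, 0))


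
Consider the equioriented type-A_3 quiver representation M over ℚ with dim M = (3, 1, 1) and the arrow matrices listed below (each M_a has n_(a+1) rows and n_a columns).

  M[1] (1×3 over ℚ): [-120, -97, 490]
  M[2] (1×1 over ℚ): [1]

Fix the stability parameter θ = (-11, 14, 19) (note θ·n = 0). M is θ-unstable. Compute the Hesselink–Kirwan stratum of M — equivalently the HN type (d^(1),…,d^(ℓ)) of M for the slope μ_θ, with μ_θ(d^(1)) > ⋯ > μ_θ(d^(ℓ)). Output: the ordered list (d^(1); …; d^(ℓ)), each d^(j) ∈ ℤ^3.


Interval decomposition of M: I[1,1]^2, I[1,3].
HN type (ℓ=3): μ^(1)=19; μ^(2)=14; μ^(3)=-11

((0, 0, 1); (0, 1, 0); (3, 0, 0))
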